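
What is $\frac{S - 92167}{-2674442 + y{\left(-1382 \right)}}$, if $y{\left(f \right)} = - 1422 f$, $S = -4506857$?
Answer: $\frac{2299512}{354619} \approx 6.4845$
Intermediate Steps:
$\frac{S - 92167}{-2674442 + y{\left(-1382 \right)}} = \frac{-4506857 - 92167}{-2674442 - -1965204} = - \frac{4599024}{-2674442 + 1965204} = - \frac{4599024}{-709238} = \left(-4599024\right) \left(- \frac{1}{709238}\right) = \frac{2299512}{354619}$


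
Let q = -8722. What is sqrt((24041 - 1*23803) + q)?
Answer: 2*I*sqrt(2121) ≈ 92.109*I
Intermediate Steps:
sqrt((24041 - 1*23803) + q) = sqrt((24041 - 1*23803) - 8722) = sqrt((24041 - 23803) - 8722) = sqrt(238 - 8722) = sqrt(-8484) = 2*I*sqrt(2121)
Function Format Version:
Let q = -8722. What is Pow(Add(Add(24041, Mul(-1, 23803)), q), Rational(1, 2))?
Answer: Mul(2, I, Pow(2121, Rational(1, 2))) ≈ Mul(92.109, I)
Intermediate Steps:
Pow(Add(Add(24041, Mul(-1, 23803)), q), Rational(1, 2)) = Pow(Add(Add(24041, Mul(-1, 23803)), -8722), Rational(1, 2)) = Pow(Add(Add(24041, -23803), -8722), Rational(1, 2)) = Pow(Add(238, -8722), Rational(1, 2)) = Pow(-8484, Rational(1, 2)) = Mul(2, I, Pow(2121, Rational(1, 2)))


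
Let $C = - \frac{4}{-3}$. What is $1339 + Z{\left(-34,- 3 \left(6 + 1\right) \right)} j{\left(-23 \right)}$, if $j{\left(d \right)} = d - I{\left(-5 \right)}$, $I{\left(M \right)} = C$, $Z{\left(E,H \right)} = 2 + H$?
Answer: $\frac{5404}{3} \approx 1801.3$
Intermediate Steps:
$C = \frac{4}{3}$ ($C = \left(-4\right) \left(- \frac{1}{3}\right) = \frac{4}{3} \approx 1.3333$)
$I{\left(M \right)} = \frac{4}{3}$
$j{\left(d \right)} = - \frac{4}{3} + d$ ($j{\left(d \right)} = d - \frac{4}{3} = - \frac{4}{3} + d$)
$1339 + Z{\left(-34,- 3 \left(6 + 1\right) \right)} j{\left(-23 \right)} = 1339 + \left(2 - 3 \left(6 + 1\right)\right) \left(- \frac{4}{3} - 23\right) = 1339 + \left(2 - 21\right) \left(- \frac{73}{3}\right) = 1339 - - \frac{1387}{3} = 1339 + \frac{1387}{3} = \frac{5404}{3}$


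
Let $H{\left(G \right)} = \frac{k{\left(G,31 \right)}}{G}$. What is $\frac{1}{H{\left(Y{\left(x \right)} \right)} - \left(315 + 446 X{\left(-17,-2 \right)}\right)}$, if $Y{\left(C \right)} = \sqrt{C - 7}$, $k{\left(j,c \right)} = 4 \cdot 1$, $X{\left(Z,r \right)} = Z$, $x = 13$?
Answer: $\frac{21801}{158427859} - \frac{2 \sqrt{6}}{158427859} \approx 0.00013758$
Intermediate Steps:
$k{\left(j,c \right)} = 4$
$Y{\left(C \right)} = \sqrt{-7 + C}$
$H{\left(G \right)} = \frac{4}{G}$
$\frac{1}{H{\left(Y{\left(x \right)} \right)} - \left(315 + 446 X{\left(-17,-2 \right)}\right)} = \frac{1}{\frac{4}{\sqrt{-7 + 13}} - -7267} = \frac{1}{\frac{4}{\sqrt{6}} + \left(-315 + 7582\right)} = \frac{1}{4 \frac{\sqrt{6}}{6} + 7267} = \frac{1}{\frac{2 \sqrt{6}}{3} + 7267} = \frac{1}{7267 + \frac{2 \sqrt{6}}{3}}$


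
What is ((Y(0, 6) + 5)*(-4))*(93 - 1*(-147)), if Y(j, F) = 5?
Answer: -9600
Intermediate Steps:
((Y(0, 6) + 5)*(-4))*(93 - 1*(-147)) = ((5 + 5)*(-4))*(93 - 1*(-147)) = (10*(-4))*(93 + 147) = -40*240 = -9600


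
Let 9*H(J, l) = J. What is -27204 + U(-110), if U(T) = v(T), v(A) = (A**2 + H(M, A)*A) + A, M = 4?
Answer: -137366/9 ≈ -15263.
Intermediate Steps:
H(J, l) = J/9
v(A) = A**2 + 13*A/9 (v(A) = (A**2 + ((1/9)*4)*A) + A = (A**2 + 4*A/9) + A = A**2 + 13*A/9)
U(T) = T*(13 + 9*T)/9
-27204 + U(-110) = -27204 + (1/9)*(-110)*(13 + 9*(-110)) = -27204 + (1/9)*(-110)*(13 - 990) = -27204 + (1/9)*(-110)*(-977) = -27204 + 107470/9 = -137366/9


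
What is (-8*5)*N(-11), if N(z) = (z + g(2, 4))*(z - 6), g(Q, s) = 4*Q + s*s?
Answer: 8840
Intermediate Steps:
g(Q, s) = s**2 + 4*Q (g(Q, s) = 4*Q + s**2 = s**2 + 4*Q)
N(z) = (-6 + z)*(24 + z) (N(z) = (z + (4**2 + 4*2))*(z - 6) = (z + (16 + 8))*(-6 + z) = (z + 24)*(-6 + z) = (24 + z)*(-6 + z) = (-6 + z)*(24 + z))
(-8*5)*N(-11) = (-8*5)*(-144 + (-11)**2 + 18*(-11)) = -40*(-144 + 121 - 198) = -40*(-221) = 8840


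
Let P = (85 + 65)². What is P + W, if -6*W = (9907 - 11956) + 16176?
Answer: 40291/2 ≈ 20146.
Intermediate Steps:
P = 22500 (P = 150² = 22500)
W = -4709/2 (W = -((9907 - 11956) + 16176)/6 = -(-2049 + 16176)/6 = -⅙*14127 = -4709/2 ≈ -2354.5)
P + W = 22500 - 4709/2 = 40291/2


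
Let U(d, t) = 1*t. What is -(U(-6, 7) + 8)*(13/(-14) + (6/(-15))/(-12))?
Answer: 94/7 ≈ 13.429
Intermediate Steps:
U(d, t) = t
-(U(-6, 7) + 8)*(13/(-14) + (6/(-15))/(-12)) = -(7 + 8)*(13/(-14) + (6/(-15))/(-12)) = -15*(13*(-1/14) + (6*(-1/15))*(-1/12)) = -15*(-13/14 - ⅖*(-1/12)) = -15*(-13/14 + 1/30) = -15*(-94)/105 = -1*(-94/7) = 94/7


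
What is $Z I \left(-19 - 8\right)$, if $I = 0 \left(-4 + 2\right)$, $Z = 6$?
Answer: $0$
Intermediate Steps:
$I = 0$ ($I = 0 \left(-2\right) = 0$)
$Z I \left(-19 - 8\right) = 6 \cdot 0 \left(-19 - 8\right) = 0 \left(-19 - 8\right) = 0 \left(-27\right) = 0$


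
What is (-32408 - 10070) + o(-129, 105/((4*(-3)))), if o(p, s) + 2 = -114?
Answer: -42594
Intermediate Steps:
o(p, s) = -116 (o(p, s) = -2 - 114 = -116)
(-32408 - 10070) + o(-129, 105/((4*(-3)))) = (-32408 - 10070) - 116 = -42478 - 116 = -42594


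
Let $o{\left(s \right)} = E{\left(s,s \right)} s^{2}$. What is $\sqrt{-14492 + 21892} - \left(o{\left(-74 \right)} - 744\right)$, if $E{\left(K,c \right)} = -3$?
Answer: $17172 + 10 \sqrt{74} \approx 17258.0$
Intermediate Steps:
$o{\left(s \right)} = - 3 s^{2}$
$\sqrt{-14492 + 21892} - \left(o{\left(-74 \right)} - 744\right) = \sqrt{-14492 + 21892} - \left(- 3 \left(-74\right)^{2} - 744\right) = \sqrt{7400} - \left(\left(-3\right) 5476 - 744\right) = 10 \sqrt{74} - \left(-16428 - 744\right) = 10 \sqrt{74} - -17172 = 10 \sqrt{74} + 17172 = 17172 + 10 \sqrt{74}$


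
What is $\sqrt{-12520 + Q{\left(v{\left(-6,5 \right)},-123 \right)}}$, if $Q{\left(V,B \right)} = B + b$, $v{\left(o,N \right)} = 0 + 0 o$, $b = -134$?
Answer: $i \sqrt{12777} \approx 113.04 i$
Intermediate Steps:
$v{\left(o,N \right)} = 0$ ($v{\left(o,N \right)} = 0 + 0 = 0$)
$Q{\left(V,B \right)} = -134 + B$ ($Q{\left(V,B \right)} = B - 134 = -134 + B$)
$\sqrt{-12520 + Q{\left(v{\left(-6,5 \right)},-123 \right)}} = \sqrt{-12520 - 257} = \sqrt{-12777} = i \sqrt{12777}$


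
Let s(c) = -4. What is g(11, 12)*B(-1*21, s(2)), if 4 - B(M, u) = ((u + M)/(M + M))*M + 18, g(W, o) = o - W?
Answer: -3/2 ≈ -1.5000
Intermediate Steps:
B(M, u) = -14 - M/2 - u/2 (B(M, u) = 4 - (((u + M)/(M + M))*M + 18) = 4 - (((M + u)/((2*M)))*M + 18) = 4 - (((M + u)*(1/(2*M)))*M + 18) = 4 - (((M + u)/(2*M))*M + 18) = 4 - ((M/2 + u/2) + 18) = 4 - (18 + M/2 + u/2) = 4 + (-18 - M/2 - u/2) = -14 - M/2 - u/2)
g(11, 12)*B(-1*21, s(2)) = (12 - 1*11)*(-14 - (-1)*21/2 - ½*(-4)) = (12 - 11)*(-14 - ½*(-21) + 2) = 1*(-14 + 21/2 + 2) = 1*(-3/2) = -3/2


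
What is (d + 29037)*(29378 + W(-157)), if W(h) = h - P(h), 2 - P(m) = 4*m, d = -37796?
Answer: -250428569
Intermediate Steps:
P(m) = 2 - 4*m
W(h) = -2 + 5*h (W(h) = h - (2 - 4*h) = h + (-2 + 4*h) = -2 + 5*h)
(d + 29037)*(29378 + W(-157)) = (-37796 + 29037)*(29378 + (-2 + 5*(-157))) = -8759*(29378 + (-2 - 785)) = -8759*(29378 - 787) = -8759*28591 = -250428569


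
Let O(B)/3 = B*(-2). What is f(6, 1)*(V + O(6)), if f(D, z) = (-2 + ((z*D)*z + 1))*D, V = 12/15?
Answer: -1056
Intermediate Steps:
V = 4/5 (V = 12*(1/15) = 4/5 ≈ 0.80000)
O(B) = -6*B (O(B) = 3*(B*(-2)) = 3*(-2*B) = -6*B)
f(D, z) = D*(-1 + D*z**2) (f(D, z) = (-2 + ((D*z)*z + 1))*D = (-2 + (D*z**2 + 1))*D = (-2 + (1 + D*z**2))*D = (-1 + D*z**2)*D = D*(-1 + D*z**2))
f(6, 1)*(V + O(6)) = (6*(-1 + 6*1**2))*(4/5 - 6*6) = (6*(-1 + 6*1))*(4/5 - 36) = (6*(-1 + 6))*(-176/5) = (6*5)*(-176/5) = 30*(-176/5) = -1056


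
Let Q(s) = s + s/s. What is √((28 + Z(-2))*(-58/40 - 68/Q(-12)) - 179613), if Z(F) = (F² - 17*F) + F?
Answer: I*√542413245/55 ≈ 423.45*I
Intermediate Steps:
Q(s) = 1 + s (Q(s) = s + 1 = 1 + s)
Z(F) = F² - 16*F
√((28 + Z(-2))*(-58/40 - 68/Q(-12)) - 179613) = √((28 - 2*(-16 - 2))*(-58/40 - 68/(1 - 12)) - 179613) = √((28 - 2*(-18))*(-58*1/40 - 68/(-11)) - 179613) = √((28 + 36)*(-29/20 - 68*(-1/11)) - 179613) = √(64*(-29/20 + 68/11) - 179613) = √(64*(1041/220) - 179613) = √(16656/55 - 179613) = √(-9862059/55) = I*√542413245/55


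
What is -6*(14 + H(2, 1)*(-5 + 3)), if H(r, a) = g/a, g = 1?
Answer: -72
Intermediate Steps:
H(r, a) = 1/a
-6*(14 + H(2, 1)*(-5 + 3)) = -6*(14 + (-5 + 3)/1) = -6*(14 + 1*(-2)) = -6*(14 - 2) = -6*12 = -72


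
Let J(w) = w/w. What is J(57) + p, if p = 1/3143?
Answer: 3144/3143 ≈ 1.0003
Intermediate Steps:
J(w) = 1
p = 1/3143 ≈ 0.00031817
J(57) + p = 1 + 1/3143 = 3144/3143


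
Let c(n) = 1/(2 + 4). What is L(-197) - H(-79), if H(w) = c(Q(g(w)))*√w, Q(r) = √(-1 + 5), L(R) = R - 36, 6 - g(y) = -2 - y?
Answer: -233 - I*√79/6 ≈ -233.0 - 1.4814*I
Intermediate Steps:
g(y) = 8 + y (g(y) = 6 - (-2 - y) = 6 + (2 + y) = 8 + y)
L(R) = -36 + R
Q(r) = 2 (Q(r) = √4 = 2)
c(n) = ⅙ (c(n) = 1/6 = ⅙)
H(w) = √w/6
L(-197) - H(-79) = (-36 - 197) - √(-79)/6 = -233 - I*√79/6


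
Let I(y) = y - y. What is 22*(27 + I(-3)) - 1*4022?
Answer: -3428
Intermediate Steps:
I(y) = 0
22*(27 + I(-3)) - 1*4022 = 22*(27 + 0) - 1*4022 = 22*27 - 4022 = 594 - 4022 = -3428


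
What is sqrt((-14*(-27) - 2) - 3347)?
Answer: I*sqrt(2971) ≈ 54.507*I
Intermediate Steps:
sqrt((-14*(-27) - 2) - 3347) = sqrt((378 - 2) - 3347) = sqrt(376 - 3347) = sqrt(-2971) = I*sqrt(2971)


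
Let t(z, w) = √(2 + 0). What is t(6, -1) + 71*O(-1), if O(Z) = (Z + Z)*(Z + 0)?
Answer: 142 + √2 ≈ 143.41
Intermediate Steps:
t(z, w) = √2
O(Z) = 2*Z² (O(Z) = (2*Z)*Z = 2*Z²)
t(6, -1) + 71*O(-1) = √2 + 71*(2*(-1)²) = √2 + 71*(2*1) = √2 + 71*2 = √2 + 142 = 142 + √2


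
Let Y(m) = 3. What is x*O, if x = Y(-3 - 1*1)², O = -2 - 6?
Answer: -72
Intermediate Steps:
O = -8
x = 9 (x = 3² = 9)
x*O = 9*(-8) = -72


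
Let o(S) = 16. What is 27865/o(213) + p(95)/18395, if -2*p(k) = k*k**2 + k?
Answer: 101143383/58864 ≈ 1718.3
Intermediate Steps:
p(k) = -k/2 - k**3/2 (p(k) = -(k*k**2 + k)/2 = -(k**3 + k)/2 = -(k + k**3)/2 = -k/2 - k**3/2)
27865/o(213) + p(95)/18395 = 27865/16 - 1/2*95*(1 + 95**2)/18395 = 27865*(1/16) - 1/2*95*(1 + 9025)*(1/18395) = 27865/16 - 1/2*95*9026*(1/18395) = 27865/16 - 428735*1/18395 = 27865/16 - 85747/3679 = 101143383/58864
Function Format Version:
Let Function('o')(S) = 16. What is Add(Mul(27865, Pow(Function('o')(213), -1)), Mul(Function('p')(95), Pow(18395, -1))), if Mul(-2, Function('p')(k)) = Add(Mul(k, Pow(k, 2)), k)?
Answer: Rational(101143383, 58864) ≈ 1718.3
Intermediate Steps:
Function('p')(k) = Add(Mul(Rational(-1, 2), k), Mul(Rational(-1, 2), Pow(k, 3))) (Function('p')(k) = Mul(Rational(-1, 2), Add(Mul(k, Pow(k, 2)), k)) = Mul(Rational(-1, 2), Add(Pow(k, 3), k)) = Mul(Rational(-1, 2), Add(k, Pow(k, 3))) = Add(Mul(Rational(-1, 2), k), Mul(Rational(-1, 2), Pow(k, 3))))
Add(Mul(27865, Pow(Function('o')(213), -1)), Mul(Function('p')(95), Pow(18395, -1))) = Add(Mul(27865, Pow(16, -1)), Mul(Mul(Rational(-1, 2), 95, Add(1, Pow(95, 2))), Pow(18395, -1))) = Add(Mul(27865, Rational(1, 16)), Mul(Mul(Rational(-1, 2), 95, Add(1, 9025)), Rational(1, 18395))) = Add(Rational(27865, 16), Mul(Mul(Rational(-1, 2), 95, 9026), Rational(1, 18395))) = Add(Rational(27865, 16), Mul(-428735, Rational(1, 18395))) = Add(Rational(27865, 16), Rational(-85747, 3679)) = Rational(101143383, 58864)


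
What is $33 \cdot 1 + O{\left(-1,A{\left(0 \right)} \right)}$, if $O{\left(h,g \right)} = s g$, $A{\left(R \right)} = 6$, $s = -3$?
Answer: $15$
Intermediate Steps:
$O{\left(h,g \right)} = - 3 g$
$33 \cdot 1 + O{\left(-1,A{\left(0 \right)} \right)} = 33 \cdot 1 - 18 = 33 - 18 = 15$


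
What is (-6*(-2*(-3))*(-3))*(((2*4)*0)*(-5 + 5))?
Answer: 0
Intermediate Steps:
(-6*(-2*(-3))*(-3))*(((2*4)*0)*(-5 + 5)) = (-36*(-3))*((8*0)*0) = (-6*(-18))*(0*0) = 108*0 = 0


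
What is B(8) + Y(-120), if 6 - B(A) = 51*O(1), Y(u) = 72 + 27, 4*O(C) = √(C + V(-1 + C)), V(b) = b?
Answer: 369/4 ≈ 92.250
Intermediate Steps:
O(C) = √(-1 + 2*C)/4 (O(C) = √(C + (-1 + C))/4 = √(-1 + 2*C)/4)
Y(u) = 99
B(A) = -27/4 (B(A) = 6 - 51*√(-1 + 2*1)/4 = 6 - 51*√(-1 + 2)/4 = 6 - 51*√1/4 = 6 - 51*(¼)*1 = 6 - 51/4 = -27/4)
B(8) + Y(-120) = -27/4 + 99 = 369/4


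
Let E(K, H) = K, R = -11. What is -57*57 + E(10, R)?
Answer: -3239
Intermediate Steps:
-57*57 + E(10, R) = -57*57 + 10 = -3249 + 10 = -3239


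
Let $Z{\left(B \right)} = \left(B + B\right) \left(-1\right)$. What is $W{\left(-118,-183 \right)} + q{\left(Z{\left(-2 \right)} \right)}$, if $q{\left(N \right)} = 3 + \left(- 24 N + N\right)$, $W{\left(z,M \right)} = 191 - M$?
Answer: $285$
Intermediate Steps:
$Z{\left(B \right)} = - 2 B$ ($Z{\left(B \right)} = 2 B \left(-1\right) = - 2 B$)
$q{\left(N \right)} = 3 - 23 N$
$W{\left(-118,-183 \right)} + q{\left(Z{\left(-2 \right)} \right)} = \left(191 - -183\right) + \left(3 - 23 \left(\left(-2\right) \left(-2\right)\right)\right) = \left(191 + 183\right) + \left(3 - 92\right) = 374 + \left(3 - 92\right) = 374 - 89 = 285$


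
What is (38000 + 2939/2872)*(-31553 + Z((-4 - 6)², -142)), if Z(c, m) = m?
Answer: -3459158671605/2872 ≈ -1.2044e+9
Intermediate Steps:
(38000 + 2939/2872)*(-31553 + Z((-4 - 6)², -142)) = (38000 + 2939/2872)*(-31553 - 142) = (38000 + 2939*(1/2872))*(-31695) = (38000 + 2939/2872)*(-31695) = (109138939/2872)*(-31695) = -3459158671605/2872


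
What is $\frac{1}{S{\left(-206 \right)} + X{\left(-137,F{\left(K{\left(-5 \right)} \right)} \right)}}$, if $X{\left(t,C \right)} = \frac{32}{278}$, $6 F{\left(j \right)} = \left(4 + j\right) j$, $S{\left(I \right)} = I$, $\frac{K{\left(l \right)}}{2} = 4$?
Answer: $- \frac{139}{28618} \approx -0.0048571$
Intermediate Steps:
$K{\left(l \right)} = 8$ ($K{\left(l \right)} = 2 \cdot 4 = 8$)
$F{\left(j \right)} = \frac{j \left(4 + j\right)}{6}$ ($F{\left(j \right)} = \frac{\left(4 + j\right) j}{6} = \frac{j \left(4 + j\right)}{6}$)
$X{\left(t,C \right)} = \frac{16}{139}$ ($X{\left(t,C \right)} = 32 \cdot \frac{1}{278} = \frac{16}{139}$)
$\frac{1}{S{\left(-206 \right)} + X{\left(-137,F{\left(K{\left(-5 \right)} \right)} \right)}} = \frac{1}{-206 + \frac{16}{139}} = \frac{1}{- \frac{28618}{139}} = - \frac{139}{28618}$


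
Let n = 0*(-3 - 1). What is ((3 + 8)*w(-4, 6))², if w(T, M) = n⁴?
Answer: 0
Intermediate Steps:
n = 0 (n = 0*(-4) = 0)
w(T, M) = 0 (w(T, M) = 0⁴ = 0)
((3 + 8)*w(-4, 6))² = ((3 + 8)*0)² = (11*0)² = 0² = 0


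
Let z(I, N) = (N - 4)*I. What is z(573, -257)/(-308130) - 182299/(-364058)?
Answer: 9218146412/9348099295 ≈ 0.98610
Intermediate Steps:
z(I, N) = I*(-4 + N) (z(I, N) = (-4 + N)*I = I*(-4 + N))
z(573, -257)/(-308130) - 182299/(-364058) = (573*(-4 - 257))/(-308130) - 182299/(-364058) = (573*(-261))*(-1/308130) - 182299*(-1/364058) = -149553*(-1/308130) + 182299/364058 = 49851/102710 + 182299/364058 = 9218146412/9348099295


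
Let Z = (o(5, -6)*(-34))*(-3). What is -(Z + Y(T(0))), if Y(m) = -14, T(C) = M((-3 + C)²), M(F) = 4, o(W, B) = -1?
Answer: 116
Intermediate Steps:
T(C) = 4
Z = -102 (Z = -1*(-34)*(-3) = 34*(-3) = -102)
-(Z + Y(T(0))) = -(-102 - 14) = -1*(-116) = 116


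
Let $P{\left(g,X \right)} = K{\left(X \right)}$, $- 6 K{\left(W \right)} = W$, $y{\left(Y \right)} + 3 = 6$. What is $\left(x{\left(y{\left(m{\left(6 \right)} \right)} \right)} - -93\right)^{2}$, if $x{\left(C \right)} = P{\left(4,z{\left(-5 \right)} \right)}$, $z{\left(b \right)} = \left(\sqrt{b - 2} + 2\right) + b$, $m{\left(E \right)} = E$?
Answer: $\frac{\left(561 - i \sqrt{7}\right)^{2}}{36} \approx 8742.1 - 82.459 i$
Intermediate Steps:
$y{\left(Y \right)} = 3$ ($y{\left(Y \right)} = -3 + 6 = 3$)
$K{\left(W \right)} = - \frac{W}{6}$
$z{\left(b \right)} = 2 + b + \sqrt{-2 + b}$ ($z{\left(b \right)} = \left(\sqrt{-2 + b} + 2\right) + b = \left(2 + \sqrt{-2 + b}\right) + b = 2 + b + \sqrt{-2 + b}$)
$P{\left(g,X \right)} = - \frac{X}{6}$
$x{\left(C \right)} = \frac{1}{2} - \frac{i \sqrt{7}}{6}$ ($x{\left(C \right)} = - \frac{2 - 5 + \sqrt{-2 - 5}}{6} = - \frac{2 - 5 + \sqrt{-7}}{6} = - \frac{2 - 5 + i \sqrt{7}}{6} = - \frac{-3 + i \sqrt{7}}{6} = \frac{1}{2} - \frac{i \sqrt{7}}{6}$)
$\left(x{\left(y{\left(m{\left(6 \right)} \right)} \right)} - -93\right)^{2} = \left(\left(\frac{1}{2} - \frac{i \sqrt{7}}{6}\right) - -93\right)^{2} = \left(\left(\frac{1}{2} - \frac{i \sqrt{7}}{6}\right) + \left(-94 + 187\right)\right)^{2} = \left(\left(\frac{1}{2} - \frac{i \sqrt{7}}{6}\right) + 93\right)^{2} = \left(\frac{187}{2} - \frac{i \sqrt{7}}{6}\right)^{2}$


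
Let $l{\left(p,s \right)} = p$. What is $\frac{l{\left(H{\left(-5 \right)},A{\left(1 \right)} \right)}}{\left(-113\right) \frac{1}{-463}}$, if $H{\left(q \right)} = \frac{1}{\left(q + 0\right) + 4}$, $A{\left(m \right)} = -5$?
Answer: $- \frac{463}{113} \approx -4.0973$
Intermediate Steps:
$H{\left(q \right)} = \frac{1}{4 + q}$ ($H{\left(q \right)} = \frac{1}{q + 4} = \frac{1}{4 + q}$)
$\frac{l{\left(H{\left(-5 \right)},A{\left(1 \right)} \right)}}{\left(-113\right) \frac{1}{-463}} = \frac{1}{\left(4 - 5\right) \left(- \frac{113}{-463}\right)} = \frac{1}{\left(-1\right) \left(\left(-113\right) \left(- \frac{1}{463}\right)\right)} = - \frac{1}{\frac{113}{463}} = \left(-1\right) \frac{463}{113} = - \frac{463}{113}$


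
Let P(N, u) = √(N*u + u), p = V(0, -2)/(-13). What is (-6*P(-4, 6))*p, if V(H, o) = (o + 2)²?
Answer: 0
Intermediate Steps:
V(H, o) = (2 + o)²
p = 0 (p = (2 - 2)²/(-13) = 0²*(-1/13) = 0*(-1/13) = 0)
P(N, u) = √(u + N*u)
(-6*P(-4, 6))*p = -6*√6*√(1 - 4)*0 = -6*3*I*√2*0 = -18*I*√2*0 = 0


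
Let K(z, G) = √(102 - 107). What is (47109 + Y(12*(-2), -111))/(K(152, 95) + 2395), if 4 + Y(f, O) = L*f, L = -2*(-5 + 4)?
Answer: 22540303/1147206 - 47057*I*√5/5736030 ≈ 19.648 - 0.018344*I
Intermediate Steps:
L = 2 (L = -2*(-1) = 2)
K(z, G) = I*√5 (K(z, G) = √(-5) = I*√5)
Y(f, O) = -4 + 2*f
(47109 + Y(12*(-2), -111))/(K(152, 95) + 2395) = (47109 + (-4 + 2*(12*(-2))))/(I*√5 + 2395) = (47109 + (-4 + 2*(-24)))/(2395 + I*√5) = (47109 + (-4 - 48))/(2395 + I*√5) = (47109 - 52)/(2395 + I*√5) = 47057/(2395 + I*√5)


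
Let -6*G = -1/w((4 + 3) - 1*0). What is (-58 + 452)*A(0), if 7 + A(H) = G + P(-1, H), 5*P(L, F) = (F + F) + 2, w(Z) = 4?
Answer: -155039/60 ≈ -2584.0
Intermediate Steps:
G = 1/24 (G = -(-1)/(6*4) = -1/6*(-1/4) = 1/24 ≈ 0.041667)
P(L, F) = 2/5 + 2*F/5 (P(L, F) = ((F + F) + 2)/5 = (2*F + 2)/5 = (2 + 2*F)/5 = 2/5 + 2*F/5)
A(H) = -787/120 + 2*H/5 (A(H) = -7 + (1/24 + (2/5 + 2*H/5)) = -7 + (53/120 + 2*H/5) = -787/120 + 2*H/5)
(-58 + 452)*A(0) = (-58 + 452)*(-787/120 + (2/5)*0) = 394*(-787/120 + 0) = 394*(-787/120) = -155039/60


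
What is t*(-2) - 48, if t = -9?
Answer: -30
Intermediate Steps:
t*(-2) - 48 = -9*(-2) - 48 = 18 - 48 = -30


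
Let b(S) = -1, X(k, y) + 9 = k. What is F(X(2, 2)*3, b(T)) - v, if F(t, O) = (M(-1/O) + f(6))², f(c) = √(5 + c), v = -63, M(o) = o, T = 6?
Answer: 75 + 2*√11 ≈ 81.633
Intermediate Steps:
X(k, y) = -9 + k
F(t, O) = (√11 - 1/O)² (F(t, O) = (-1/O + √(5 + 6))² = (-1/O + √11)² = (√11 - 1/O)²)
F(X(2, 2)*3, b(T)) - v = (-1 - √11)²/(-1)² - 1*(-63) = 1*(-1 - √11)² + 63 = (-1 - √11)² + 63 = 63 + (-1 - √11)²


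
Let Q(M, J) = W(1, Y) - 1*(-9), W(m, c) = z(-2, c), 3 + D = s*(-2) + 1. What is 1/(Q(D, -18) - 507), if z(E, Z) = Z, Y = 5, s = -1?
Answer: -1/493 ≈ -0.0020284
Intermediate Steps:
D = 0 (D = -3 + (-1*(-2) + 1) = -3 + (2 + 1) = -3 + 3 = 0)
W(m, c) = c
Q(M, J) = 14 (Q(M, J) = 5 - 1*(-9) = 5 + 9 = 14)
1/(Q(D, -18) - 507) = 1/(14 - 507) = 1/(-493) = -1/493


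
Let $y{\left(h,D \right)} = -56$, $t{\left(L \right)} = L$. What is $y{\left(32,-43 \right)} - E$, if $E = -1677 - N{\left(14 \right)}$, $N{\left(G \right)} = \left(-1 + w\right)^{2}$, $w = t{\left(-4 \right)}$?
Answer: $1646$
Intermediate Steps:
$w = -4$
$N{\left(G \right)} = 25$ ($N{\left(G \right)} = \left(-1 - 4\right)^{2} = \left(-5\right)^{2} = 25$)
$E = -1702$ ($E = -1677 - 25 = -1702$)
$y{\left(32,-43 \right)} - E = -56 - -1702 = -56 + 1702 = 1646$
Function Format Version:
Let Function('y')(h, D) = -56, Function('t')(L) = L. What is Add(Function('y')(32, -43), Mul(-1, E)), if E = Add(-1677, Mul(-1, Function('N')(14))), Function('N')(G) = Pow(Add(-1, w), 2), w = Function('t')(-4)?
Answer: 1646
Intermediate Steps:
w = -4
Function('N')(G) = 25 (Function('N')(G) = Pow(Add(-1, -4), 2) = Pow(-5, 2) = 25)
E = -1702 (E = Add(-1677, Mul(-1, 25)) = Add(-1677, -25) = -1702)
Add(Function('y')(32, -43), Mul(-1, E)) = Add(-56, Mul(-1, -1702)) = Add(-56, 1702) = 1646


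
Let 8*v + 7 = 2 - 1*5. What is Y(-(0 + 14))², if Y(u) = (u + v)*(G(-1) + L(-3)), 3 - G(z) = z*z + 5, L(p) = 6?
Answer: 33489/16 ≈ 2093.1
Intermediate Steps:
v = -5/4 (v = -7/8 + (2 - 1*5)/8 = -7/8 + (2 - 5)/8 = -7/8 + (⅛)*(-3) = -7/8 - 3/8 = -5/4 ≈ -1.2500)
G(z) = -2 - z² (G(z) = 3 - (z*z + 5) = 3 - (z² + 5) = 3 - (5 + z²) = 3 + (-5 - z²) = -2 - z²)
Y(u) = -15/4 + 3*u (Y(u) = (u - 5/4)*((-2 - 1*(-1)²) + 6) = (-5/4 + u)*((-2 - 1*1) + 6) = (-5/4 + u)*((-2 - 1) + 6) = (-5/4 + u)*(-3 + 6) = (-5/4 + u)*3 = -15/4 + 3*u)
Y(-(0 + 14))² = (-15/4 + 3*(-(0 + 14)))² = (-15/4 + 3*(-1*14))² = (-15/4 + 3*(-14))² = (-15/4 - 42)² = (-183/4)² = 33489/16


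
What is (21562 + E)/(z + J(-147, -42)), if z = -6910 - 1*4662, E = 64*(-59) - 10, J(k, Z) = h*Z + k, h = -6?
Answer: -17776/11467 ≈ -1.5502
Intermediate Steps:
J(k, Z) = k - 6*Z (J(k, Z) = -6*Z + k = k - 6*Z)
E = -3786 (E = -3776 - 10 = -3786)
z = -11572 (z = -6910 - 4662 = -11572)
(21562 + E)/(z + J(-147, -42)) = (21562 - 3786)/(-11572 + (-147 - 6*(-42))) = 17776/(-11572 + (-147 + 252)) = 17776/(-11572 + 105) = 17776/(-11467) = 17776*(-1/11467) = -17776/11467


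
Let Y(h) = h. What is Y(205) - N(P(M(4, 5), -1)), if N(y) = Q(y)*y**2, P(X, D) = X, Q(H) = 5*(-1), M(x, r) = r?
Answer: 330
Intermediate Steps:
Q(H) = -5
N(y) = -5*y**2
Y(205) - N(P(M(4, 5), -1)) = 205 - (-5)*5**2 = 205 - (-5)*25 = 205 - 1*(-125) = 205 + 125 = 330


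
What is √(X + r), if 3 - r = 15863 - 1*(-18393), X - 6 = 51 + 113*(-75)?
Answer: I*√42671 ≈ 206.57*I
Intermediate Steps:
X = -8418 (X = 6 + (51 + 113*(-75)) = 6 + (51 - 8475) = 6 - 8424 = -8418)
r = -34253 (r = 3 - (15863 - 1*(-18393)) = 3 - (15863 + 18393) = 3 - 1*34256 = 3 - 34256 = -34253)
√(X + r) = √(-8418 - 34253) = √(-42671) = I*√42671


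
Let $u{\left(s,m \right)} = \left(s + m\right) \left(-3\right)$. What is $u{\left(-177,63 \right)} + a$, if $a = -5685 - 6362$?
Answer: $-11705$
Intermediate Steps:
$u{\left(s,m \right)} = - 3 m - 3 s$ ($u{\left(s,m \right)} = \left(m + s\right) \left(-3\right) = - 3 m - 3 s$)
$a = -12047$
$u{\left(-177,63 \right)} + a = \left(\left(-3\right) 63 - -531\right) - 12047 = \left(-189 + 531\right) - 12047 = 342 - 12047 = -11705$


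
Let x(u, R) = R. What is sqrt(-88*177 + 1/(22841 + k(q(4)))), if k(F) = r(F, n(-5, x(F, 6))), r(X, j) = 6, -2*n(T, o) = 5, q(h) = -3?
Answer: I*sqrt(8130444707737)/22847 ≈ 124.8*I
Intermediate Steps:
n(T, o) = -5/2 (n(T, o) = -1/2*5 = -5/2)
k(F) = 6
sqrt(-88*177 + 1/(22841 + k(q(4)))) = sqrt(-88*177 + 1/(22841 + 6)) = sqrt(-15576 + 1/22847) = sqrt(-355864871/22847) = I*sqrt(8130444707737)/22847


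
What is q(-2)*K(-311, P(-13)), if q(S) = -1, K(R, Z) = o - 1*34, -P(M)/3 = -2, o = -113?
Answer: 147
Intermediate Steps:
P(M) = 6 (P(M) = -3*(-2) = 6)
K(R, Z) = -147 (K(R, Z) = -113 - 1*34 = -113 - 34 = -147)
q(-2)*K(-311, P(-13)) = -1*(-147) = 147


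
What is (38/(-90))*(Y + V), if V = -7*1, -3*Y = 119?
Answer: 532/27 ≈ 19.704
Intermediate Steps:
Y = -119/3 (Y = -⅓*119 = -119/3 ≈ -39.667)
V = -7
(38/(-90))*(Y + V) = (38/(-90))*(-119/3 - 7) = (38*(-1/90))*(-140/3) = -19/45*(-140/3) = 532/27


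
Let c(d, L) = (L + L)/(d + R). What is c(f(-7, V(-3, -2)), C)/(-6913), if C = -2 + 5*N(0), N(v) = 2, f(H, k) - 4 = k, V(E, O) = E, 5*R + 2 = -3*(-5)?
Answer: -40/62217 ≈ -0.00064291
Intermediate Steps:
R = 13/5 (R = -⅖ + (-3*(-5))/5 = -⅖ + (⅕)*15 = -⅖ + 3 = 13/5 ≈ 2.6000)
f(H, k) = 4 + k
C = 8 (C = -2 + 5*2 = -2 + 10 = 8)
c(d, L) = 2*L/(13/5 + d) (c(d, L) = (L + L)/(d + 13/5) = (2*L)/(13/5 + d) = 2*L/(13/5 + d))
c(f(-7, V(-3, -2)), C)/(-6913) = (10*8/(13 + 5*(4 - 3)))/(-6913) = (10*8/(13 + 5*1))*(-1/6913) = (10*8/(13 + 5))*(-1/6913) = (10*8/18)*(-1/6913) = (10*8*(1/18))*(-1/6913) = (40/9)*(-1/6913) = -40/62217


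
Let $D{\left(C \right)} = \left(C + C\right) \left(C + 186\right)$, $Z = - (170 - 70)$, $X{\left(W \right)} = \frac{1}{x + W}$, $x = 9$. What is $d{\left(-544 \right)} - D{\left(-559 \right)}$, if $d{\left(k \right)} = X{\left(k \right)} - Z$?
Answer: $- \frac{223048991}{535} \approx -4.1691 \cdot 10^{5}$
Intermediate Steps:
$X{\left(W \right)} = \frac{1}{9 + W}$
$Z = -100$ ($Z = \left(-1\right) 100 = -100$)
$D{\left(C \right)} = 2 C \left(186 + C\right)$
$d{\left(k \right)} = 100 + \frac{1}{9 + k}$ ($d{\left(k \right)} = \frac{1}{9 + k} - -100 = \frac{1}{9 + k} + 100 = 100 + \frac{1}{9 + k}$)
$d{\left(-544 \right)} - D{\left(-559 \right)} = \frac{901 + 100 \left(-544\right)}{9 - 544} - 2 \left(-559\right) \left(186 - 559\right) = \frac{901 - 54400}{-535} - 2 \left(-559\right) \left(-373\right) = \left(- \frac{1}{535}\right) \left(-53499\right) - 417014 = \frac{53499}{535} - 417014 = - \frac{223048991}{535}$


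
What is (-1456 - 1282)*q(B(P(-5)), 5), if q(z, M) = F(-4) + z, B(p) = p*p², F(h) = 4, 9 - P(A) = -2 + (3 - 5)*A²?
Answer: -621484930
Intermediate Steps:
P(A) = 11 + 2*A² (P(A) = 9 - (-2 + (3 - 5)*A²) = 9 - (-2 - 2*A²) = 9 + (2 + 2*A²) = 11 + 2*A²)
B(p) = p³
q(z, M) = 4 + z
(-1456 - 1282)*q(B(P(-5)), 5) = (-1456 - 1282)*(4 + (11 + 2*(-5)²)³) = -2738*(4 + (11 + 2*25)³) = -2738*(4 + (11 + 50)³) = -2738*(4 + 61³) = -2738*(4 + 226981) = -2738*226985 = -621484930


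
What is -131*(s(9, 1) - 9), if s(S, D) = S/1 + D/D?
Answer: -131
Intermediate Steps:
s(S, D) = 1 + S (s(S, D) = S*1 + 1 = S + 1 = 1 + S)
-131*(s(9, 1) - 9) = -131*((1 + 9) - 9) = -131*(10 - 9) = -131*1 = -131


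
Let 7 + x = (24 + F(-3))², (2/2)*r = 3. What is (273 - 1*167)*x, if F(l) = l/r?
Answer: 55332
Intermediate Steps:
r = 3
F(l) = l/3
x = 522 (x = -7 + (24 + (⅓)*(-3))² = -7 + (24 - 1)² = -7 + 23² = -7 + 529 = 522)
(273 - 1*167)*x = (273 - 1*167)*522 = (273 - 167)*522 = 106*522 = 55332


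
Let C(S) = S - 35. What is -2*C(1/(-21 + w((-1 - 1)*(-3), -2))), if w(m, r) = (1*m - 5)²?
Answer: 701/10 ≈ 70.100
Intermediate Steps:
w(m, r) = (-5 + m)² (w(m, r) = (m - 5)² = (-5 + m)²)
C(S) = -35 + S
-2*C(1/(-21 + w((-1 - 1)*(-3), -2))) = -2*(-35 + 1/(-21 + (-5 + (-1 - 1)*(-3))²)) = -2*(-35 + 1/(-21 + (-5 - 2*(-3))²)) = -2*(-35 + 1/(-21 + (-5 + 6)²)) = -2*(-35 + 1/(-21 + 1²)) = -2*(-35 + 1/(-21 + 1)) = -2*(-35 + 1/(-20)) = -2*(-35 - 1/20) = -2*(-701/20) = 701/10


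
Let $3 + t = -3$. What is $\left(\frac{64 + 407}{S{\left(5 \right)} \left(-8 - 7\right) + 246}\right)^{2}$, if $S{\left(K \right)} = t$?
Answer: $\frac{24649}{12544} \approx 1.965$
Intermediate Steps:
$t = -6$ ($t = -3 - 3 = -6$)
$S{\left(K \right)} = -6$
$\left(\frac{64 + 407}{S{\left(5 \right)} \left(-8 - 7\right) + 246}\right)^{2} = \left(\frac{64 + 407}{- 6 \left(-8 - 7\right) + 246}\right)^{2} = \left(\frac{471}{\left(-6\right) \left(-15\right) + 246}\right)^{2} = \left(\frac{471}{90 + 246}\right)^{2} = \left(\frac{471}{336}\right)^{2} = \left(471 \cdot \frac{1}{336}\right)^{2} = \left(\frac{157}{112}\right)^{2} = \frac{24649}{12544}$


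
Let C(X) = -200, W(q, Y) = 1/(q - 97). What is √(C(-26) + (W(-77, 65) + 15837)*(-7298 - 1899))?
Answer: I*√4409791322286/174 ≈ 12069.0*I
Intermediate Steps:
W(q, Y) = 1/(-97 + q)
√(C(-26) + (W(-77, 65) + 15837)*(-7298 - 1899)) = √(-200 + (1/(-97 - 77) + 15837)*(-7298 - 1899)) = √(-200 + (1/(-174) + 15837)*(-9197)) = √(-200 + (-1/174 + 15837)*(-9197)) = √(-200 + (2755637/174)*(-9197)) = √(-200 - 25343593489/174) = √(-25343628289/174) = I*√4409791322286/174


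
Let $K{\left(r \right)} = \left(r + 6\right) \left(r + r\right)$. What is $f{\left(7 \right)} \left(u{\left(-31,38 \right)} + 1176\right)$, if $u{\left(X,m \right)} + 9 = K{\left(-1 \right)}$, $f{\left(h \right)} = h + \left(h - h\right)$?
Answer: $8099$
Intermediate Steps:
$f{\left(h \right)} = h$ ($f{\left(h \right)} = h + 0 = h$)
$K{\left(r \right)} = 2 r \left(6 + r\right)$ ($K{\left(r \right)} = \left(6 + r\right) 2 r = 2 r \left(6 + r\right)$)
$u{\left(X,m \right)} = -19$ ($u{\left(X,m \right)} = -9 + 2 \left(-1\right) \left(6 - 1\right) = -9 + 2 \left(-1\right) 5 = -9 - 10 = -19$)
$f{\left(7 \right)} \left(u{\left(-31,38 \right)} + 1176\right) = 7 \left(-19 + 1176\right) = 7 \cdot 1157 = 8099$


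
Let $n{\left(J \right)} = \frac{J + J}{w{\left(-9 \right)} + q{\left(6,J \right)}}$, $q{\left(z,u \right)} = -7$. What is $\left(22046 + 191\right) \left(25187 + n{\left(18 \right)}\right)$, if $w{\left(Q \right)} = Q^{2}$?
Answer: $560094137$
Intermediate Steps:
$n{\left(J \right)} = \frac{J}{37}$ ($n{\left(J \right)} = \frac{J + J}{\left(-9\right)^{2} - 7} = \frac{2 J}{81 - 7} = \frac{2 J}{74} = 2 J \frac{1}{74} = \frac{J}{37}$)
$\left(22046 + 191\right) \left(25187 + n{\left(18 \right)}\right) = \left(22046 + 191\right) \left(25187 + \frac{1}{37} \cdot 18\right) = 22237 \left(25187 + \frac{18}{37}\right) = 22237 \cdot \frac{931937}{37} = 560094137$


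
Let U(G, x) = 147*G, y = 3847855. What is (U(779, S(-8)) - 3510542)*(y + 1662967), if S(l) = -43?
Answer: -18714911325838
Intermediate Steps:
(U(779, S(-8)) - 3510542)*(y + 1662967) = (147*779 - 3510542)*(3847855 + 1662967) = (114513 - 3510542)*5510822 = -3396029*5510822 = -18714911325838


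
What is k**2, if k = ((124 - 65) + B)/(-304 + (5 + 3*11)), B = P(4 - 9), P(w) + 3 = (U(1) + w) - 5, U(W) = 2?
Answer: 576/17689 ≈ 0.032563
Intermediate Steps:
P(w) = -6 + w (P(w) = -3 + ((2 + w) - 5) = -3 + (-3 + w) = -6 + w)
B = -11 (B = -6 + (4 - 9) = -6 - 5 = -11)
k = -24/133 (k = ((124 - 65) - 11)/(-304 + (5 + 3*11)) = (59 - 11)/(-304 + (5 + 33)) = 48/(-304 + 38) = 48/(-266) = 48*(-1/266) = -24/133 ≈ -0.18045)
k**2 = (-24/133)**2 = 576/17689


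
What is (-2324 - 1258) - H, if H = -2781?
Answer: -801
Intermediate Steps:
(-2324 - 1258) - H = (-2324 - 1258) - 1*(-2781) = -3582 + 2781 = -801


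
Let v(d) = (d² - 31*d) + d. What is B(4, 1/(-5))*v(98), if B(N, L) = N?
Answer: 26656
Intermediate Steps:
v(d) = d² - 30*d
B(4, 1/(-5))*v(98) = 4*(98*(-30 + 98)) = 4*(98*68) = 4*6664 = 26656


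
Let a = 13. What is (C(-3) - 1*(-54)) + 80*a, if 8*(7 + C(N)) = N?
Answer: 8693/8 ≈ 1086.6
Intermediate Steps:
C(N) = -7 + N/8
(C(-3) - 1*(-54)) + 80*a = ((-7 + (⅛)*(-3)) - 1*(-54)) + 80*13 = ((-7 - 3/8) + 54) + 1040 = (-59/8 + 54) + 1040 = 373/8 + 1040 = 8693/8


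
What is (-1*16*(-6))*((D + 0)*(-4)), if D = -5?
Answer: 1920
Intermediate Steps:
(-1*16*(-6))*((D + 0)*(-4)) = (-1*16*(-6))*((-5 + 0)*(-4)) = (-16*(-6))*(-5*(-4)) = 96*20 = 1920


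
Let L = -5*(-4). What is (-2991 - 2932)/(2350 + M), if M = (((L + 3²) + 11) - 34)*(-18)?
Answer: -5923/2242 ≈ -2.6418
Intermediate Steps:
L = 20
M = -108 (M = (((20 + 3²) + 11) - 34)*(-18) = (((20 + 9) + 11) - 34)*(-18) = ((29 + 11) - 34)*(-18) = (40 - 34)*(-18) = 6*(-18) = -108)
(-2991 - 2932)/(2350 + M) = (-2991 - 2932)/(2350 - 108) = -5923/2242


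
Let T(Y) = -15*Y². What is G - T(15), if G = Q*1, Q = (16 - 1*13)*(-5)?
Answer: 3360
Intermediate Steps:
Q = -15 (Q = (16 - 13)*(-5) = 3*(-5) = -15)
G = -15 (G = -15*1 = -15)
G - T(15) = -15 - (-15)*15² = -15 - (-15)*225 = -15 - 1*(-3375) = -15 + 3375 = 3360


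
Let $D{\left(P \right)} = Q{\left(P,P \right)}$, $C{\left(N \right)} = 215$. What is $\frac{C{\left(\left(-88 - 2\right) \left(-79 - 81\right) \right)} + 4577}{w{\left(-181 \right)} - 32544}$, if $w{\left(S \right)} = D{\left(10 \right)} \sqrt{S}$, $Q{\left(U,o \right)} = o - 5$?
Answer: $- \frac{155950848}{1059116461} - \frac{23960 i \sqrt{181}}{1059116461} \approx -0.14725 - 0.00030436 i$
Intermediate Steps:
$Q{\left(U,o \right)} = -5 + o$
$D{\left(P \right)} = -5 + P$
$w{\left(S \right)} = 5 \sqrt{S}$ ($w{\left(S \right)} = \left(-5 + 10\right) \sqrt{S} = 5 \sqrt{S}$)
$\frac{C{\left(\left(-88 - 2\right) \left(-79 - 81\right) \right)} + 4577}{w{\left(-181 \right)} - 32544} = \frac{215 + 4577}{5 \sqrt{-181} - 32544} = \frac{4792}{5 i \sqrt{181} - 32544} = \frac{4792}{-32544 + 5 i \sqrt{181}}$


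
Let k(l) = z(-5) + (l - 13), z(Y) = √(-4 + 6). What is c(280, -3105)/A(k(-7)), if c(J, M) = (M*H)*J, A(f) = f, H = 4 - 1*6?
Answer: -17388000/199 - 869400*√2/199 ≈ -93555.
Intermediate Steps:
z(Y) = √2
k(l) = -13 + l + √2 (k(l) = √2 + (l - 13) = √2 + (-13 + l) = -13 + l + √2)
H = -2 (H = 4 - 6 = -2)
c(J, M) = -2*J*M (c(J, M) = (M*(-2))*J = (-2*M)*J = -2*J*M)
c(280, -3105)/A(k(-7)) = (-2*280*(-3105))/(-13 - 7 + √2) = 1738800/(-20 + √2)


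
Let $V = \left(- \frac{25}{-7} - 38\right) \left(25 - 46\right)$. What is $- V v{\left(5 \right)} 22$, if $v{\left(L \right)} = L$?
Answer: $-79530$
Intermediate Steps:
$V = 723$ ($V = \left(\left(-25\right) \left(- \frac{1}{7}\right) - 38\right) \left(-21\right) = \left(\frac{25}{7} - 38\right) \left(-21\right) = \left(- \frac{241}{7}\right) \left(-21\right) = 723$)
$- V v{\left(5 \right)} 22 = \left(-1\right) 723 \cdot 5 \cdot 22 = \left(-723\right) 5 \cdot 22 = \left(-3615\right) 22 = -79530$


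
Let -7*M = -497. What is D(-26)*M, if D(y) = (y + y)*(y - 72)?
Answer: 361816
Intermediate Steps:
M = 71 (M = -⅐*(-497) = 71)
D(y) = 2*y*(-72 + y) (D(y) = (2*y)*(-72 + y) = 2*y*(-72 + y))
D(-26)*M = (2*(-26)*(-72 - 26))*71 = (2*(-26)*(-98))*71 = 5096*71 = 361816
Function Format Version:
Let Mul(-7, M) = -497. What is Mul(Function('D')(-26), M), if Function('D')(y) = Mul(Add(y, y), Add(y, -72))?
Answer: 361816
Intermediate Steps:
M = 71 (M = Mul(Rational(-1, 7), -497) = 71)
Function('D')(y) = Mul(2, y, Add(-72, y)) (Function('D')(y) = Mul(Mul(2, y), Add(-72, y)) = Mul(2, y, Add(-72, y)))
Mul(Function('D')(-26), M) = Mul(Mul(2, -26, Add(-72, -26)), 71) = Mul(Mul(2, -26, -98), 71) = Mul(5096, 71) = 361816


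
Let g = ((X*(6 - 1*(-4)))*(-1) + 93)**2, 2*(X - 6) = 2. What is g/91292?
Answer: 529/91292 ≈ 0.0057946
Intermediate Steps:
X = 7 (X = 6 + (1/2)*2 = 6 + 1 = 7)
g = 529 (g = ((7*(6 - 1*(-4)))*(-1) + 93)**2 = ((7*(6 + 4))*(-1) + 93)**2 = ((7*10)*(-1) + 93)**2 = (70*(-1) + 93)**2 = (-70 + 93)**2 = 23**2 = 529)
g/91292 = 529/91292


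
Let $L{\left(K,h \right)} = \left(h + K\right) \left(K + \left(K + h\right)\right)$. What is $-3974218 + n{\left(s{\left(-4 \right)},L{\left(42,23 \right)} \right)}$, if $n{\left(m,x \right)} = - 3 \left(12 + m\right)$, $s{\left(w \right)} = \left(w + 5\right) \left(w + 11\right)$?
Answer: $-3974275$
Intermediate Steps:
$L{\left(K,h \right)} = \left(K + h\right) \left(h + 2 K\right)$
$s{\left(w \right)} = \left(5 + w\right) \left(11 + w\right)$
$n{\left(m,x \right)} = -36 - 3 m$
$-3974218 + n{\left(s{\left(-4 \right)},L{\left(42,23 \right)} \right)} = -3974218 - \left(36 + 3 \left(55 + \left(-4\right)^{2} + 16 \left(-4\right)\right)\right) = -3974218 - \left(36 + 3 \left(55 + 16 - 64\right)\right) = -3974218 - 57 = -3974275$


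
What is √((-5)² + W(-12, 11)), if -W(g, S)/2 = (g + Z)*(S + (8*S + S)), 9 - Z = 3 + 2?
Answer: √1785 ≈ 42.249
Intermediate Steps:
Z = 4 (Z = 9 - (3 + 2) = 9 - 1*5 = 9 - 5 = 4)
W(g, S) = -20*S*(4 + g) (W(g, S) = -2*(g + 4)*(S + (8*S + S)) = -2*(4 + g)*(S + 9*S) = -2*(4 + g)*10*S = -20*S*(4 + g))
√((-5)² + W(-12, 11)) = √((-5)² - 20*11*(4 - 12)) = √(25 - 20*11*(-8)) = √(25 + 1760) = √1785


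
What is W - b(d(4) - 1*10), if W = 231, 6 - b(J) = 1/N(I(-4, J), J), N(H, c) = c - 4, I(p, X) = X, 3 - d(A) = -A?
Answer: 1574/7 ≈ 224.86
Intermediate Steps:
d(A) = 3 + A (d(A) = 3 - (-1)*A = 3 + A)
N(H, c) = -4 + c
b(J) = 6 - 1/(-4 + J)
W - b(d(4) - 1*10) = 231 - (-25 + 6*((3 + 4) - 1*10))/(-4 + ((3 + 4) - 1*10)) = 231 - (-25 + 6*(7 - 10))/(-4 + (7 - 10)) = 231 - (-25 + 6*(-3))/(-4 - 3) = 231 - (-25 - 18)/(-7) = 231 - (-1)*(-43)/7 = 231 - 1*43/7 = 231 - 43/7 = 1574/7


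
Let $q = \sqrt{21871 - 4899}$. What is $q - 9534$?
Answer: $-9534 + 2 \sqrt{4243} \approx -9403.7$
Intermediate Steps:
$q = 2 \sqrt{4243}$ ($q = \sqrt{16972} = 2 \sqrt{4243} \approx 130.28$)
$q - 9534 = 2 \sqrt{4243} - 9534 = -9534 + 2 \sqrt{4243}$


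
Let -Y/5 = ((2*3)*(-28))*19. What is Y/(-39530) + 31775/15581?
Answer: 100739299/61591693 ≈ 1.6356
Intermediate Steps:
Y = 15960 (Y = -5*(2*3)*(-28)*19 = -5*6*(-28)*19 = -(-840)*19 = -5*(-3192) = 15960)
Y/(-39530) + 31775/15581 = 15960/(-39530) + 31775/15581 = 15960*(-1/39530) + 31775*(1/15581) = -1596/3953 + 31775/15581 = 100739299/61591693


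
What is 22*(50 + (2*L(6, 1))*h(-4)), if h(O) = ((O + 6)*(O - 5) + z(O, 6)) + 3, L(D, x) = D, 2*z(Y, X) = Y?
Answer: -3388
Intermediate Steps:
z(Y, X) = Y/2
h(O) = 3 + O/2 + (-5 + O)*(6 + O) (h(O) = ((O + 6)*(O - 5) + O/2) + 3 = ((6 + O)*(-5 + O) + O/2) + 3 = ((-5 + O)*(6 + O) + O/2) + 3 = (O/2 + (-5 + O)*(6 + O)) + 3 = 3 + O/2 + (-5 + O)*(6 + O))
22*(50 + (2*L(6, 1))*h(-4)) = 22*(50 + (2*6)*(-27 + (-4)² + (3/2)*(-4))) = 22*(50 + 12*(-27 + 16 - 6)) = 22*(50 + 12*(-17)) = 22*(50 - 204) = 22*(-154) = -3388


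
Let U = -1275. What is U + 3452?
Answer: 2177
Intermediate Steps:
U + 3452 = -1275 + 3452 = 2177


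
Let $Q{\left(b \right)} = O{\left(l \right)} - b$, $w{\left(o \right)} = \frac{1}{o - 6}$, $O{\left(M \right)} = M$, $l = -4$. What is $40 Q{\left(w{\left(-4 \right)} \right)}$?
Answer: $-156$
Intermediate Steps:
$w{\left(o \right)} = \frac{1}{-6 + o}$
$Q{\left(b \right)} = -4 - b$
$40 Q{\left(w{\left(-4 \right)} \right)} = 40 \left(-4 - \frac{1}{-6 - 4}\right) = 40 \left(-4 - \frac{1}{-10}\right) = 40 \left(-4 - - \frac{1}{10}\right) = 40 \left(-4 + \frac{1}{10}\right) = 40 \left(- \frac{39}{10}\right) = -156$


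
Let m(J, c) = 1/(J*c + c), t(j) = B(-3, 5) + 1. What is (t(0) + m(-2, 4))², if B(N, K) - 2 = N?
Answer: 1/16 ≈ 0.062500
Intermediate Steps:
B(N, K) = 2 + N
t(j) = 0 (t(j) = (2 - 3) + 1 = -1 + 1 = 0)
m(J, c) = 1/(c + J*c)
(t(0) + m(-2, 4))² = (0 + 1/(4*(1 - 2)))² = (0 + (¼)/(-1))² = (0 + (¼)*(-1))² = (0 - ¼)² = (-¼)² = 1/16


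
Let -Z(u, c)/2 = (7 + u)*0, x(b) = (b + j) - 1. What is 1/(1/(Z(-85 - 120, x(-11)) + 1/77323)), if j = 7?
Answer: 1/77323 ≈ 1.2933e-5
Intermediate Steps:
x(b) = 6 + b (x(b) = (b + 7) - 1 = (7 + b) - 1 = 6 + b)
Z(u, c) = 0 (Z(u, c) = -2*(7 + u)*0 = -2*0 = 0)
1/(1/(Z(-85 - 120, x(-11)) + 1/77323)) = 1/(1/(0 + 1/77323)) = 1/(1/(1/77323)) = 1/77323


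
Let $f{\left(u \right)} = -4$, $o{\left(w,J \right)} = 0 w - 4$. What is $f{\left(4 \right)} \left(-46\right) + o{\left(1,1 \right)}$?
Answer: $180$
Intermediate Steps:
$o{\left(w,J \right)} = -4$ ($o{\left(w,J \right)} = 0 - 4 = -4$)
$f{\left(4 \right)} \left(-46\right) + o{\left(1,1 \right)} = \left(-4\right) \left(-46\right) - 4 = 184 - 4 = 180$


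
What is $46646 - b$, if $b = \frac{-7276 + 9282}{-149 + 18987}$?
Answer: $\frac{439357671}{9419} \approx 46646.0$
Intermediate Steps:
$b = \frac{1003}{9419}$ ($b = \frac{2006}{18838} = 2006 \cdot \frac{1}{18838} = \frac{1003}{9419} \approx 0.10649$)
$46646 - b = 46646 - \frac{1003}{9419} = \frac{439357671}{9419}$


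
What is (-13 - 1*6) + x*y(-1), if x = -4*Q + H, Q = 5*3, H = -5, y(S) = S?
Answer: 46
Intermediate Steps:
Q = 15
x = -65 (x = -4*15 - 5 = -60 - 5 = -65)
(-13 - 1*6) + x*y(-1) = (-13 - 1*6) - 65*(-1) = (-13 - 6) + 65 = -19 + 65 = 46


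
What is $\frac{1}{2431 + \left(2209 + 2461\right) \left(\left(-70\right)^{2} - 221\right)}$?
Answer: $\frac{1}{21853361} \approx 4.576 \cdot 10^{-8}$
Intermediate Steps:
$\frac{1}{2431 + \left(2209 + 2461\right) \left(\left(-70\right)^{2} - 221\right)} = \frac{1}{2431 + 4670 \left(4900 - 221\right)} = \frac{1}{2431 + 4670 \cdot 4679} = \frac{1}{2431 + 21850930} = \frac{1}{21853361}$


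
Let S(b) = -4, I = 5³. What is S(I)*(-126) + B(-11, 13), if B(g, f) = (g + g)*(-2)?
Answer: 548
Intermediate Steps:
I = 125
B(g, f) = -4*g (B(g, f) = (2*g)*(-2) = -4*g)
S(I)*(-126) + B(-11, 13) = -4*(-126) - 4*(-11) = 504 + 44 = 548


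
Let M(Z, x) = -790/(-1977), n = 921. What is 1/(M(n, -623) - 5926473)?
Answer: -1977/11716636331 ≈ -1.6873e-7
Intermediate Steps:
M(Z, x) = 790/1977 (M(Z, x) = -790*(-1/1977) = 790/1977)
1/(M(n, -623) - 5926473) = 1/(790/1977 - 5926473) = 1/(-11716636331/1977) = -1977/11716636331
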